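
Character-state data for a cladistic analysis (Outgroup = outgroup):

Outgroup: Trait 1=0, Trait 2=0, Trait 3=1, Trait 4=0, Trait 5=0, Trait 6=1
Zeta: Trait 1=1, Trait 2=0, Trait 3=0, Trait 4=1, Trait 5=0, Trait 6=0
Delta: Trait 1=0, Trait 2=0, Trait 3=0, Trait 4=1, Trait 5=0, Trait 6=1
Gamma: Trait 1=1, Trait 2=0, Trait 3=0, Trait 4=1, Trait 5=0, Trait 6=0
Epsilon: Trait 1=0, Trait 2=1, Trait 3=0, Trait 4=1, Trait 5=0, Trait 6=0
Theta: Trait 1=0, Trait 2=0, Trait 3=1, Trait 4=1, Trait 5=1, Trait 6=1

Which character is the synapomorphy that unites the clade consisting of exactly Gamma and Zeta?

Character polarity is set by the outgroup: the derived state is whichever differs from the outgroup's state, so for Trait 3, Trait 6 the derived state is '0', and for the remaining characters it is '1'.
Trait 1: derived state '1' in Gamma and Zeta only — synapomorphy for {Gamma, Zeta}.
Trait 2: derived state '1' in Epsilon only — an autapomorphy, so it tells us nothing about relationships among taxa.
Only Delta, Epsilon, Gamma, and Zeta show the derived state '0' for Trait 3, supporting them as a clade.
All ingroup taxa share the derived state '1' for Trait 4; it defines the ingroup but does not resolve relationships within it.
Trait 5 (derived state '1') is unique to Theta (autapomorphy; uninformative for grouping).
Only Epsilon, Gamma, and Zeta show the derived state '0' for Trait 6, supporting them as a clade.
Most parsimonious ingroup topology: ((((Zeta,Gamma),Epsilon),Delta),Theta).
The clade {Gamma, Zeta} is supported by Trait 1: its derived state '1' occurs in exactly those taxa and in no other taxon (including the outgroup).

Trait 1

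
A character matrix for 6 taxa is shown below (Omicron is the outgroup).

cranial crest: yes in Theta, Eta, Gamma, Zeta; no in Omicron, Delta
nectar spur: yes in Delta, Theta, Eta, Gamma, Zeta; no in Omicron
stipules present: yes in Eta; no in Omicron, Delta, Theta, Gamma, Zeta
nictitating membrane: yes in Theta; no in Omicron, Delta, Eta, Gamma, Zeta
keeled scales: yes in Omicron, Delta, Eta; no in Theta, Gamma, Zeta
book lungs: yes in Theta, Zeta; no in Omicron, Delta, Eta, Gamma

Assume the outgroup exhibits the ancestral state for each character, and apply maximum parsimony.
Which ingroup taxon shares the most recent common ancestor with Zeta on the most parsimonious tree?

Theta

Character polarity is set by the outgroup: the derived state is whichever differs from the outgroup's state, so for keeled scales the derived state is 'no', and for the remaining characters it is 'yes'.
cranial crest (derived state 'yes') is shared by Eta, Gamma, Theta, and Zeta — a synapomorphy uniting that clade.
nectar spur (derived state 'yes') is shared by all ingroup taxa — unites the whole ingroup.
stipules present (derived state 'yes') is unique to Eta (autapomorphy; uninformative for grouping).
nictitating membrane: derived state 'yes' in Theta only — an autapomorphy, so it tells us nothing about relationships among taxa.
Only Gamma, Theta, and Zeta show the derived state 'no' for keeled scales, supporting them as a clade.
book lungs (derived state 'yes') is shared by Theta and Zeta — a synapomorphy uniting that clade.
Most parsimonious ingroup topology: (Delta,(((Theta,Zeta),Gamma),Eta)).
Zeta and Theta form a cherry on this tree, so they are sister taxa.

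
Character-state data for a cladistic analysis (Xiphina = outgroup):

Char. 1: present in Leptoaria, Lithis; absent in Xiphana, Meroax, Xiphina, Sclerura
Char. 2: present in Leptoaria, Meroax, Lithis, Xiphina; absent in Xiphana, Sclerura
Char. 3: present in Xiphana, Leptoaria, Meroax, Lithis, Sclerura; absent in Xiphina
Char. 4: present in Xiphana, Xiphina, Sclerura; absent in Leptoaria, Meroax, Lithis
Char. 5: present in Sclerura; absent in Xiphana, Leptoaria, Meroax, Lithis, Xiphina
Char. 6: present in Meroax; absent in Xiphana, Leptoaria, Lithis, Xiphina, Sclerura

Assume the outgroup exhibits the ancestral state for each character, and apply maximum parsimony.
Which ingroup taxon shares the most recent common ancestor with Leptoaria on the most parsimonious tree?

Character polarity is set by the outgroup: the derived state is whichever differs from the outgroup's state, so for Char. 2, Char. 4 the derived state is 'absent', and for the remaining characters it is 'present'.
Char. 1: derived state 'present' in Leptoaria and Lithis only — synapomorphy for {Leptoaria, Lithis}.
Char. 2 (derived state 'absent') is shared by Sclerura and Xiphana — a synapomorphy uniting that clade.
Char. 3 (derived state 'present') is shared by all ingroup taxa — unites the whole ingroup.
Char. 4 (derived state 'absent') is shared by Leptoaria, Lithis, and Meroax — a synapomorphy uniting that clade.
Char. 5 (derived state 'present') is unique to Sclerura (autapomorphy; uninformative for grouping).
Char. 6 (derived state 'present') is unique to Meroax (autapomorphy; uninformative for grouping).
Most parsimonious ingroup topology: ((Sclerura,Xiphana),(Meroax,(Lithis,Leptoaria))).
Leptoaria and Lithis form a cherry on this tree, so they are sister taxa.

Lithis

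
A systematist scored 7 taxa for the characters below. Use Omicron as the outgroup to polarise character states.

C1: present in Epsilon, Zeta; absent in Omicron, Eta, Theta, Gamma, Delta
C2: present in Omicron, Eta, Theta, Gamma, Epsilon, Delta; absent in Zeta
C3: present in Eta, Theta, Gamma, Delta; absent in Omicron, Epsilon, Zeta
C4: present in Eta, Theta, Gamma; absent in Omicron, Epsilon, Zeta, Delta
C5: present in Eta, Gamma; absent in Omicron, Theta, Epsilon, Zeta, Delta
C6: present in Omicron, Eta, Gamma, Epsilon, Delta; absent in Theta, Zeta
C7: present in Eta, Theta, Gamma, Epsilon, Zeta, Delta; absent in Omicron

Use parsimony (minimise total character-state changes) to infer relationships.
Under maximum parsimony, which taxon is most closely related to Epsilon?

Zeta

Character polarity is set by the outgroup: the derived state is whichever differs from the outgroup's state, so for C2, C6 the derived state is 'absent', and for the remaining characters it is 'present'.
C1 (derived state 'present') is shared by Epsilon and Zeta — a synapomorphy uniting that clade.
C2 (derived state 'absent') is unique to Zeta (autapomorphy; uninformative for grouping).
C3: derived state 'present' in Delta, Eta, Gamma, and Theta only — synapomorphy for {Delta, Eta, Gamma, Theta}.
C4: derived state 'present' in Eta, Gamma, and Theta only — synapomorphy for {Eta, Gamma, Theta}.
Only Eta and Gamma show the derived state 'present' for C5, supporting them as a clade.
C6 (state 'absent') occurs in Theta and Zeta but conflicts with the nesting implied by the other characters — most parsimoniously interpreted as homoplasy.
C7 (derived state 'present') is shared by all ingroup taxa — unites the whole ingroup.
Most parsimonious ingroup topology: ((((Eta,Gamma),Theta),Delta),(Epsilon,Zeta)).
Epsilon and Zeta form a cherry on this tree, so they are sister taxa.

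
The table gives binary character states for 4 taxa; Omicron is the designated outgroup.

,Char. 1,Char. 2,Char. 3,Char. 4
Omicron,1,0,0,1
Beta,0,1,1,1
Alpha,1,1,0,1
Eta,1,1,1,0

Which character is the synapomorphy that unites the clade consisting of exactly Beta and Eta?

Char. 3

Character polarity is set by the outgroup: the derived state is whichever differs from the outgroup's state, so for Char. 1, Char. 4 the derived state is '0', and for the remaining characters it is '1'.
Char. 1 (derived state '0') is unique to Beta (autapomorphy; uninformative for grouping).
Char. 2 (derived state '1') is shared by all ingroup taxa — unites the whole ingroup.
Only Beta and Eta show the derived state '1' for Char. 3, supporting them as a clade.
Char. 4: derived state '0' in Eta only — an autapomorphy, so it tells us nothing about relationships among taxa.
Most parsimonious ingroup topology: ((Beta,Eta),Alpha).
The clade {Beta, Eta} is supported by Char. 3: its derived state '1' occurs in exactly those taxa and in no other taxon (including the outgroup).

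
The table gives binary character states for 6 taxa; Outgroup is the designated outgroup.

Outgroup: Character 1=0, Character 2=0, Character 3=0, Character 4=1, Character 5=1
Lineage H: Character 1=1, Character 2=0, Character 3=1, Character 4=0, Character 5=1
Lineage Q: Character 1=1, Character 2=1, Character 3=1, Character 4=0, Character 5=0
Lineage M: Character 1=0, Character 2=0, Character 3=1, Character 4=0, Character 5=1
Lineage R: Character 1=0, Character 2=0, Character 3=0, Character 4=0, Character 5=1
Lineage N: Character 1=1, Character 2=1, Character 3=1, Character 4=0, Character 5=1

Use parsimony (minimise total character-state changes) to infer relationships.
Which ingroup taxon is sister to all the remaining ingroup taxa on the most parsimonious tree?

Lineage R

Character polarity is set by the outgroup: the derived state is whichever differs from the outgroup's state, so for Character 4, Character 5 the derived state is '0', and for the remaining characters it is '1'.
Character 1: derived state '1' in Lineage H, Lineage N, and Lineage Q only — synapomorphy for {Lineage H, Lineage N, Lineage Q}.
Character 2 (derived state '1') is shared by Lineage N and Lineage Q — a synapomorphy uniting that clade.
Only Lineage H, Lineage M, Lineage N, and Lineage Q show the derived state '1' for Character 3, supporting them as a clade.
All ingroup taxa share the derived state '0' for Character 4; it defines the ingroup but does not resolve relationships within it.
Character 5: derived state '0' in Lineage Q only — an autapomorphy, so it tells us nothing about relationships among taxa.
Most parsimonious ingroup topology: (((Lineage H,(Lineage Q,Lineage N)),Lineage M),Lineage R).
Lineage R is sister to the clade containing all other ingroup taxa, so it is the earliest-diverging (most basal) ingroup lineage.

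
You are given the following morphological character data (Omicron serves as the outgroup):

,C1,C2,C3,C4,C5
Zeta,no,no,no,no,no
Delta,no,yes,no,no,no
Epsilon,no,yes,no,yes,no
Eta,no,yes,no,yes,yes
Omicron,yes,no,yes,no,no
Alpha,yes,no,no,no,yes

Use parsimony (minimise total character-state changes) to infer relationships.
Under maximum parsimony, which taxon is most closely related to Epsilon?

Eta

Character polarity is set by the outgroup: the derived state is whichever differs from the outgroup's state, so for C1, C3 the derived state is 'no', and for the remaining characters it is 'yes'.
C1: derived state 'no' in Delta, Epsilon, Eta, and Zeta only — synapomorphy for {Delta, Epsilon, Eta, Zeta}.
C2 (derived state 'yes') is shared by Delta, Epsilon, and Eta — a synapomorphy uniting that clade.
All ingroup taxa share the derived state 'no' for C3; it defines the ingroup but does not resolve relationships within it.
C4: derived state 'yes' in Epsilon and Eta only — synapomorphy for {Epsilon, Eta}.
C5 (state 'yes') occurs in Alpha and Eta but conflicts with the nesting implied by the other characters — most parsimoniously interpreted as homoplasy.
Most parsimonious ingroup topology: (((Delta,(Eta,Epsilon)),Zeta),Alpha).
Epsilon and Eta form a cherry on this tree, so they are sister taxa.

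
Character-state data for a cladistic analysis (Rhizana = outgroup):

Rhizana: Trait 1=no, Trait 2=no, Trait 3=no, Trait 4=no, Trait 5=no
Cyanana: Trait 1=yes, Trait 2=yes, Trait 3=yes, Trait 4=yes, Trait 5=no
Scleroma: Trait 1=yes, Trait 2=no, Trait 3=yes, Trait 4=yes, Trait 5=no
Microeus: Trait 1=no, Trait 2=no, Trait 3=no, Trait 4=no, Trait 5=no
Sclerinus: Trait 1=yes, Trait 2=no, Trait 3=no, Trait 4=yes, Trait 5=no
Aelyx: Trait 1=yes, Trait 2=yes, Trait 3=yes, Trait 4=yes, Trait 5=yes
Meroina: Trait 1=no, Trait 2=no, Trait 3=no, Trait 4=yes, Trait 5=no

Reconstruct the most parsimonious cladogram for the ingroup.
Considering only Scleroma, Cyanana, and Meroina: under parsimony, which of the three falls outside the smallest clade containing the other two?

The outgroup has state 'no' for every character, so 'yes' is the derived state throughout.
Trait 1: derived state 'yes' in Aelyx, Cyanana, Sclerinus, and Scleroma only — synapomorphy for {Aelyx, Cyanana, Sclerinus, Scleroma}.
Trait 2 (derived state 'yes') is shared by Aelyx and Cyanana — a synapomorphy uniting that clade.
Only Aelyx, Cyanana, and Scleroma show the derived state 'yes' for Trait 3, supporting them as a clade.
Only Aelyx, Cyanana, Meroina, Sclerinus, and Scleroma show the derived state 'yes' for Trait 4, supporting them as a clade.
Trait 5: derived state 'yes' in Aelyx only — an autapomorphy, so it tells us nothing about relationships among taxa.
Most parsimonious ingroup topology: (((((Cyanana,Aelyx),Scleroma),Sclerinus),Meroina),Microeus).
Scleroma and Cyanana share a more recent common ancestor with each other than either does with Meroina, so Meroina is the least closely related of the three.

Meroina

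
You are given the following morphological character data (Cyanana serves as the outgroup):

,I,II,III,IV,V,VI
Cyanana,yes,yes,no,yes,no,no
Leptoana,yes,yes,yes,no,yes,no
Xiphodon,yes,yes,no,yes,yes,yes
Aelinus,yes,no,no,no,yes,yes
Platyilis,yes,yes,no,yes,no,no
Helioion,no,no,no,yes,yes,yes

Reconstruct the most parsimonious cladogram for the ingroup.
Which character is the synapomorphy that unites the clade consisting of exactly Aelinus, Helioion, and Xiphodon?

VI

Character polarity is set by the outgroup: the derived state is whichever differs from the outgroup's state, so for I, II, IV the derived state is 'no', and for the remaining characters it is 'yes'.
I (derived state 'no') is unique to Helioion (autapomorphy; uninformative for grouping).
II: derived state 'no' in Aelinus and Helioion only — synapomorphy for {Aelinus, Helioion}.
III: derived state 'yes' in Leptoana only — an autapomorphy, so it tells us nothing about relationships among taxa.
IV (state 'no') occurs in Aelinus and Leptoana but conflicts with the nesting implied by the other characters — most parsimoniously interpreted as homoplasy.
V: derived state 'yes' in Aelinus, Helioion, Leptoana, and Xiphodon only — synapomorphy for {Aelinus, Helioion, Leptoana, Xiphodon}.
VI: derived state 'yes' in Aelinus, Helioion, and Xiphodon only — synapomorphy for {Aelinus, Helioion, Xiphodon}.
Most parsimonious ingroup topology: ((Leptoana,(Xiphodon,(Aelinus,Helioion))),Platyilis).
The clade {Aelinus, Helioion, Xiphodon} is supported by VI: its derived state 'yes' occurs in exactly those taxa and in no other taxon (including the outgroup).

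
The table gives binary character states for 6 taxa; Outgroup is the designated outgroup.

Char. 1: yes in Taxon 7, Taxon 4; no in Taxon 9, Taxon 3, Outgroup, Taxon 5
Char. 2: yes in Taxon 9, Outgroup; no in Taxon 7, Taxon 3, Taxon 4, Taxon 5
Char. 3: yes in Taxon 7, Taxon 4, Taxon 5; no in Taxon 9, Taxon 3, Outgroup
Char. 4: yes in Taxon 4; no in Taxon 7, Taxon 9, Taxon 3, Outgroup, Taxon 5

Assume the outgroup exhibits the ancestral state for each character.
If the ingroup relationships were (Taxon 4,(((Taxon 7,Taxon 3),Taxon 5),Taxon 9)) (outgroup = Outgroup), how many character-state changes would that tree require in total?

Map each character onto (Taxon 4,(((Taxon 7,Taxon 3),Taxon 5),Taxon 9)) (rooted by Outgroup) and count the minimum state changes it requires (Fitch parsimony):
Char. 1: 2; Char. 2: 2; Char. 3: 3; Char. 4: 1.
Total tree length = 8.

8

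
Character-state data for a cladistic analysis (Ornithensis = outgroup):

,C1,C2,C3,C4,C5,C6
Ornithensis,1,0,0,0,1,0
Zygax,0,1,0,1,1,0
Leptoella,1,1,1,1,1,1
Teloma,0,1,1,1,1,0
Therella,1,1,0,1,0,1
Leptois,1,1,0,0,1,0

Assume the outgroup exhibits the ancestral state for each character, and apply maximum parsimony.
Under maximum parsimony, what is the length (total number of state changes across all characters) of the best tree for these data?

7

Character polarity is set by the outgroup: the derived state is whichever differs from the outgroup's state, so for C1, C5 the derived state is '0', and for the remaining characters it is '1'.
C1: derived state '0' in Teloma and Zygax only — synapomorphy for {Teloma, Zygax}.
C2 (derived state '1') is shared by all ingroup taxa — unites the whole ingroup.
C3 (state '1') occurs in Leptoella and Teloma but conflicts with the nesting implied by the other characters — most parsimoniously interpreted as homoplasy.
C4 (derived state '1') is shared by Leptoella, Teloma, Therella, and Zygax — a synapomorphy uniting that clade.
C5: derived state '0' in Therella only — an autapomorphy, so it tells us nothing about relationships among taxa.
C6: derived state '1' in Leptoella and Therella only — synapomorphy for {Leptoella, Therella}.
Most parsimonious ingroup topology: (((Zygax,Teloma),(Leptoella,Therella)),Leptois).
Changes per character on this tree: C1: 1; C2: 1; C3: 2; C4: 1; C5: 1; C6: 1.
Total = 7.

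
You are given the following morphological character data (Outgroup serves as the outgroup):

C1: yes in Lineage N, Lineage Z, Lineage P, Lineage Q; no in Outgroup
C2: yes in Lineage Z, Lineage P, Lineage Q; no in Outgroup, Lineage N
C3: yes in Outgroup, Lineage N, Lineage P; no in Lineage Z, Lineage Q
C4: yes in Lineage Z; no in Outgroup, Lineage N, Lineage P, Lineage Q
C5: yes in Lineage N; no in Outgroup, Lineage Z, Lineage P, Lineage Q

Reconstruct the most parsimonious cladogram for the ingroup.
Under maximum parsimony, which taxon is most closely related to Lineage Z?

Lineage Q

Character polarity is set by the outgroup: the derived state is whichever differs from the outgroup's state, so for C3 the derived state is 'no', and for the remaining characters it is 'yes'.
C1 (derived state 'yes') is shared by all ingroup taxa — unites the whole ingroup.
C2 (derived state 'yes') is shared by Lineage P, Lineage Q, and Lineage Z — a synapomorphy uniting that clade.
C3: derived state 'no' in Lineage Q and Lineage Z only — synapomorphy for {Lineage Q, Lineage Z}.
C4 (derived state 'yes') is unique to Lineage Z (autapomorphy; uninformative for grouping).
C5 (derived state 'yes') is unique to Lineage N (autapomorphy; uninformative for grouping).
Most parsimonious ingroup topology: (Lineage N,((Lineage Z,Lineage Q),Lineage P)).
Lineage Z and Lineage Q form a cherry on this tree, so they are sister taxa.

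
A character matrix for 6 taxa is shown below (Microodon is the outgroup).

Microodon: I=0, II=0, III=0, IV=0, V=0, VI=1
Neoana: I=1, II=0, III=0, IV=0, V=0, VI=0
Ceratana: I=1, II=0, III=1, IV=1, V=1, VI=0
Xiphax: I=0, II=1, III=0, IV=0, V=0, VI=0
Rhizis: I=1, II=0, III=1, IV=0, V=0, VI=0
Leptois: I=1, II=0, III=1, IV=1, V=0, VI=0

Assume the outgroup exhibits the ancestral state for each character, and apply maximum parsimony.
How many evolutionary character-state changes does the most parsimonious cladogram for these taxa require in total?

6

Character polarity is set by the outgroup: the derived state is whichever differs from the outgroup's state, so for VI the derived state is '0', and for the remaining characters it is '1'.
Only Ceratana, Leptois, Neoana, and Rhizis show the derived state '1' for I, supporting them as a clade.
II (derived state '1') is unique to Xiphax (autapomorphy; uninformative for grouping).
III (derived state '1') is shared by Ceratana, Leptois, and Rhizis — a synapomorphy uniting that clade.
IV: derived state '1' in Ceratana and Leptois only — synapomorphy for {Ceratana, Leptois}.
V: derived state '1' in Ceratana only — an autapomorphy, so it tells us nothing about relationships among taxa.
VI (derived state '0') is shared by all ingroup taxa — unites the whole ingroup.
Most parsimonious ingroup topology: ((Neoana,((Ceratana,Leptois),Rhizis)),Xiphax).
Changes per character on this tree: I: 1; II: 1; III: 1; IV: 1; V: 1; VI: 1.
Total = 6.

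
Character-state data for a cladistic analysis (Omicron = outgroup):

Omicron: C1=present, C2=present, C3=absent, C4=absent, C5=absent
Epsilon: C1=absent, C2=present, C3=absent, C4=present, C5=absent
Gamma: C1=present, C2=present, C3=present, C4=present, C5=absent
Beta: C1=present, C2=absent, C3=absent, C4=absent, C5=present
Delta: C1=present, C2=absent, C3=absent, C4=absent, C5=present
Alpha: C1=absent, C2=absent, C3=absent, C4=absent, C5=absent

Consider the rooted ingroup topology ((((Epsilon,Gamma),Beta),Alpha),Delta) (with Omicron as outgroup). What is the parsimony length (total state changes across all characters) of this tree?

8

Map each character onto ((((Epsilon,Gamma),Beta),Alpha),Delta) (rooted by Omicron) and count the minimum state changes it requires (Fitch parsimony):
C1: 2; C2: 2; C3: 1; C4: 1; C5: 2.
Total tree length = 8.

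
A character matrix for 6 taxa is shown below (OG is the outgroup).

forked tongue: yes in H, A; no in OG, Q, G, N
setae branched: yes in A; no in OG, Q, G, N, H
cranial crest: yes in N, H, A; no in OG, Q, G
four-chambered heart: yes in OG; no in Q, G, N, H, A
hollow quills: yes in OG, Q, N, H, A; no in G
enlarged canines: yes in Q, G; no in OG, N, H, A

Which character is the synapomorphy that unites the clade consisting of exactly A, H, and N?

Character polarity is set by the outgroup: the derived state is whichever differs from the outgroup's state, so for four-chambered heart, hollow quills the derived state is 'no', and for the remaining characters it is 'yes'.
Only A and H show the derived state 'yes' for forked tongue, supporting them as a clade.
setae branched (derived state 'yes') is unique to A (autapomorphy; uninformative for grouping).
cranial crest (derived state 'yes') is shared by A, H, and N — a synapomorphy uniting that clade.
All ingroup taxa share the derived state 'no' for four-chambered heart; it defines the ingroup but does not resolve relationships within it.
hollow quills (derived state 'no') is unique to G (autapomorphy; uninformative for grouping).
enlarged canines: derived state 'yes' in G and Q only — synapomorphy for {G, Q}.
Most parsimonious ingroup topology: ((Q,G),(N,(H,A))).
The clade {A, H, N} is supported by cranial crest: its derived state 'yes' occurs in exactly those taxa and in no other taxon (including the outgroup).

cranial crest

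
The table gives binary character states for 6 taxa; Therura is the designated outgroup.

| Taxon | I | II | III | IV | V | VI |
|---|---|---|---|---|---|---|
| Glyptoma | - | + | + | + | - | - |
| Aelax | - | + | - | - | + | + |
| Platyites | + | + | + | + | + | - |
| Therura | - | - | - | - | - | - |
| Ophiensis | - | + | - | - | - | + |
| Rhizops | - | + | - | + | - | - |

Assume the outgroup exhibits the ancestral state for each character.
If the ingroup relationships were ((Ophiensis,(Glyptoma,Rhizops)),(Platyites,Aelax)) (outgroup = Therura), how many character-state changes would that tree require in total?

Map each character onto ((Ophiensis,(Glyptoma,Rhizops)),(Platyites,Aelax)) (rooted by Therura) and count the minimum state changes it requires (Fitch parsimony):
I: 1; II: 1; III: 2; IV: 2; V: 1; VI: 2.
Total tree length = 9.

9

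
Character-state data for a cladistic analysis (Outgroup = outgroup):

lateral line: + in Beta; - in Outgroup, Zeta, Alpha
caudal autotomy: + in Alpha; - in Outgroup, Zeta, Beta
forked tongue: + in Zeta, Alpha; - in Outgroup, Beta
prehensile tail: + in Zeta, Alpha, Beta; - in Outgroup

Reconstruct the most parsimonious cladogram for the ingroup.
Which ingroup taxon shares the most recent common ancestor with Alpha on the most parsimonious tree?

Zeta

The outgroup has state '-' for every character, so '+' is the derived state throughout.
lateral line: derived state '+' in Beta only — an autapomorphy, so it tells us nothing about relationships among taxa.
caudal autotomy: derived state '+' in Alpha only — an autapomorphy, so it tells us nothing about relationships among taxa.
Only Alpha and Zeta show the derived state '+' for forked tongue, supporting them as a clade.
All ingroup taxa share the derived state '+' for prehensile tail; it defines the ingroup but does not resolve relationships within it.
Most parsimonious ingroup topology: ((Alpha,Zeta),Beta).
Alpha and Zeta form a cherry on this tree, so they are sister taxa.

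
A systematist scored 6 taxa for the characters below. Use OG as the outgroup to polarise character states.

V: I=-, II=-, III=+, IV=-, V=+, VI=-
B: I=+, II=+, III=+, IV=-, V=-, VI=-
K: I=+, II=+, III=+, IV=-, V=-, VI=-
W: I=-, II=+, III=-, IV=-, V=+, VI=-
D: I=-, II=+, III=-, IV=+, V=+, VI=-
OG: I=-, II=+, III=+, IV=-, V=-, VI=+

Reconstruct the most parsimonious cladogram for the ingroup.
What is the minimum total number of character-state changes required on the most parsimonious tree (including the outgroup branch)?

Character polarity is set by the outgroup: the derived state is whichever differs from the outgroup's state, so for II, III, VI the derived state is '-', and for the remaining characters it is '+'.
Only B and K show the derived state '+' for I, supporting them as a clade.
II: derived state '-' in V only — an autapomorphy, so it tells us nothing about relationships among taxa.
Only D and W show the derived state '-' for III, supporting them as a clade.
IV: derived state '+' in D only — an autapomorphy, so it tells us nothing about relationships among taxa.
Only D, V, and W show the derived state '+' for V, supporting them as a clade.
VI (derived state '-') is shared by all ingroup taxa — unites the whole ingroup.
Most parsimonious ingroup topology: (((D,W),V),(B,K)).
Changes per character on this tree: I: 1; II: 1; III: 1; IV: 1; V: 1; VI: 1.
Total = 6.

6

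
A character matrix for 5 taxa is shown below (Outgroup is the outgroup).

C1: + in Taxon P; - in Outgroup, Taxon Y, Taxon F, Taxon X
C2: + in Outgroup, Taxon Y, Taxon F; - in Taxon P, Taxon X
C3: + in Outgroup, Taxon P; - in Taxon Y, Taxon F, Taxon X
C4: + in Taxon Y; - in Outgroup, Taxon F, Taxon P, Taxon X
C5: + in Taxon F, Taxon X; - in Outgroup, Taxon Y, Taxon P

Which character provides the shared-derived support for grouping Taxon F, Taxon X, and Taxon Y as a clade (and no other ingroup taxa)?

Character polarity is set by the outgroup: the derived state is whichever differs from the outgroup's state, so for C2, C3 the derived state is '-', and for the remaining characters it is '+'.
C1 (derived state '+') is unique to Taxon P (autapomorphy; uninformative for grouping).
C2 groups Taxon P and Taxon X, which is incompatible with the clades supported by the remaining characters; treating it as convergent (homoplasy) costs fewer steps than any alternative tree.
Only Taxon F, Taxon X, and Taxon Y show the derived state '-' for C3, supporting them as a clade.
C4: derived state '+' in Taxon Y only — an autapomorphy, so it tells us nothing about relationships among taxa.
C5 (derived state '+') is shared by Taxon F and Taxon X — a synapomorphy uniting that clade.
Most parsimonious ingroup topology: ((Taxon Y,(Taxon F,Taxon X)),Taxon P).
The clade {Taxon F, Taxon X, Taxon Y} is supported by C3: its derived state '-' occurs in exactly those taxa and in no other taxon (including the outgroup).

C3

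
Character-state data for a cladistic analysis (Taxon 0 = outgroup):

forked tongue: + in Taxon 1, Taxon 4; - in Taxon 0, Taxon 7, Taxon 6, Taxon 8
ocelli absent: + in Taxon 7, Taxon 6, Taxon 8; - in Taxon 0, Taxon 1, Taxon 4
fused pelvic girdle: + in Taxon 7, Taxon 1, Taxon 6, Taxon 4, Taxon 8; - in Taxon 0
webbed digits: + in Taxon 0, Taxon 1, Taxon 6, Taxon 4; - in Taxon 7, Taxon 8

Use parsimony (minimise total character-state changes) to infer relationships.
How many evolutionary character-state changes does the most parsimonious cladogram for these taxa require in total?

4

Character polarity is set by the outgroup: the derived state is whichever differs from the outgroup's state, so for webbed digits the derived state is '-', and for the remaining characters it is '+'.
forked tongue (derived state '+') is shared by Taxon 1 and Taxon 4 — a synapomorphy uniting that clade.
ocelli absent: derived state '+' in Taxon 6, Taxon 7, and Taxon 8 only — synapomorphy for {Taxon 6, Taxon 7, Taxon 8}.
fused pelvic girdle (derived state '+') is shared by all ingroup taxa — unites the whole ingroup.
webbed digits: derived state '-' in Taxon 7 and Taxon 8 only — synapomorphy for {Taxon 7, Taxon 8}.
Most parsimonious ingroup topology: (((Taxon 7,Taxon 8),Taxon 6),(Taxon 1,Taxon 4)).
Changes per character on this tree: forked tongue: 1; ocelli absent: 1; fused pelvic girdle: 1; webbed digits: 1.
Total = 4.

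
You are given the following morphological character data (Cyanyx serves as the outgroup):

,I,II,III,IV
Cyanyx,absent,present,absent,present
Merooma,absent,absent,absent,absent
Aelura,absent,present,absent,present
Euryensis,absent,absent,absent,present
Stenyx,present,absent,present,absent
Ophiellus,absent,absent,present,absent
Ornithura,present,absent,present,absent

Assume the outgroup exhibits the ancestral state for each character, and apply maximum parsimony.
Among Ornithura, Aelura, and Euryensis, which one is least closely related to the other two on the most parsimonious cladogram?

Character polarity is set by the outgroup: the derived state is whichever differs from the outgroup's state, so for II, IV the derived state is 'absent', and for the remaining characters it is 'present'.
Only Ornithura and Stenyx show the derived state 'present' for I, supporting them as a clade.
II (derived state 'absent') is shared by Euryensis, Merooma, Ophiellus, Ornithura, and Stenyx — a synapomorphy uniting that clade.
Only Ophiellus, Ornithura, and Stenyx show the derived state 'present' for III, supporting them as a clade.
IV (derived state 'absent') is shared by Merooma, Ophiellus, Ornithura, and Stenyx — a synapomorphy uniting that clade.
Most parsimonious ingroup topology: (((Merooma,((Stenyx,Ornithura),Ophiellus)),Euryensis),Aelura).
Euryensis and Ornithura share a more recent common ancestor with each other than either does with Aelura, so Aelura is the least closely related of the three.

Aelura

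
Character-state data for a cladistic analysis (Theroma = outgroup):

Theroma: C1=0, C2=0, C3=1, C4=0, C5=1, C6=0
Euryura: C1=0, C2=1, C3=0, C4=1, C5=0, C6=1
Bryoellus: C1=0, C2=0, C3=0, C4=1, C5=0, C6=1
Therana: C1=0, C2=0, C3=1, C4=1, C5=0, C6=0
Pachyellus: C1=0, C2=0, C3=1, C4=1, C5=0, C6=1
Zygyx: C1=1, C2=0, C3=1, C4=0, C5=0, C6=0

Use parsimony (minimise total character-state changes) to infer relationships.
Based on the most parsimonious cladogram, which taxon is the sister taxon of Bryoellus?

Euryura

Character polarity is set by the outgroup: the derived state is whichever differs from the outgroup's state, so for C3, C5 the derived state is '0', and for the remaining characters it is '1'.
C1: derived state '1' in Zygyx only — an autapomorphy, so it tells us nothing about relationships among taxa.
C2 (derived state '1') is unique to Euryura (autapomorphy; uninformative for grouping).
C3: derived state '0' in Bryoellus and Euryura only — synapomorphy for {Bryoellus, Euryura}.
Only Bryoellus, Euryura, Pachyellus, and Therana show the derived state '1' for C4, supporting them as a clade.
C5 (derived state '0') is shared by all ingroup taxa — unites the whole ingroup.
C6: derived state '1' in Bryoellus, Euryura, and Pachyellus only — synapomorphy for {Bryoellus, Euryura, Pachyellus}.
Most parsimonious ingroup topology: ((((Euryura,Bryoellus),Pachyellus),Therana),Zygyx).
Bryoellus and Euryura form a cherry on this tree, so they are sister taxa.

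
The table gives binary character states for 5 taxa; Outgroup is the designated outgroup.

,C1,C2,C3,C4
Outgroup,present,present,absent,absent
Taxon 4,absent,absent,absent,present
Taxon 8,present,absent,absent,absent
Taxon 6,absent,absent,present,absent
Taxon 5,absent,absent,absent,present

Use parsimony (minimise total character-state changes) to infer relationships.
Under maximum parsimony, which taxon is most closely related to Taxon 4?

Taxon 5

Character polarity is set by the outgroup: the derived state is whichever differs from the outgroup's state, so for C1, C2 the derived state is 'absent', and for the remaining characters it is 'present'.
C1: derived state 'absent' in Taxon 4, Taxon 5, and Taxon 6 only — synapomorphy for {Taxon 4, Taxon 5, Taxon 6}.
C2 (derived state 'absent') is shared by all ingroup taxa — unites the whole ingroup.
C3 (derived state 'present') is unique to Taxon 6 (autapomorphy; uninformative for grouping).
C4: derived state 'present' in Taxon 4 and Taxon 5 only — synapomorphy for {Taxon 4, Taxon 5}.
Most parsimonious ingroup topology: (((Taxon 4,Taxon 5),Taxon 6),Taxon 8).
Taxon 4 and Taxon 5 form a cherry on this tree, so they are sister taxa.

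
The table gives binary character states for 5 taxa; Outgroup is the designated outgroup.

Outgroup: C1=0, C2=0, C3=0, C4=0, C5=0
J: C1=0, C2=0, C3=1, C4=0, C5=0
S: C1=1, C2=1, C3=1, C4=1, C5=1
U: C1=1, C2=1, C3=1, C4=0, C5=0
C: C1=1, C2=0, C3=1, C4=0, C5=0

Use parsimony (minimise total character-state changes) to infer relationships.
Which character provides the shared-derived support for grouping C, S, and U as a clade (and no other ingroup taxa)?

The outgroup has state '0' for every character, so '1' is the derived state throughout.
C1 (derived state '1') is shared by C, S, and U — a synapomorphy uniting that clade.
C2: derived state '1' in S and U only — synapomorphy for {S, U}.
C3 (derived state '1') is shared by all ingroup taxa — unites the whole ingroup.
C4 (derived state '1') is unique to S (autapomorphy; uninformative for grouping).
C5: derived state '1' in S only — an autapomorphy, so it tells us nothing about relationships among taxa.
Most parsimonious ingroup topology: (J,((S,U),C)).
The clade {C, S, U} is supported by C1: its derived state '1' occurs in exactly those taxa and in no other taxon (including the outgroup).

C1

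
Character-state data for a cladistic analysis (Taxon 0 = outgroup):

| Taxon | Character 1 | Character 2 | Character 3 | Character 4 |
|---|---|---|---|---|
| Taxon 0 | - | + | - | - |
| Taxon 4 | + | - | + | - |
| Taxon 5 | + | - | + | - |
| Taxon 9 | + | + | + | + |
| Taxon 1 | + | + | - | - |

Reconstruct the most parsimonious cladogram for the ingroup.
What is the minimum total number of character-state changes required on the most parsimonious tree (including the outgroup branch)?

4

Character polarity is set by the outgroup: the derived state is whichever differs from the outgroup's state, so for Character 2 the derived state is '-', and for the remaining characters it is '+'.
Character 1 (derived state '+') is shared by all ingroup taxa — unites the whole ingroup.
Only Taxon 4 and Taxon 5 show the derived state '-' for Character 2, supporting them as a clade.
Only Taxon 4, Taxon 5, and Taxon 9 show the derived state '+' for Character 3, supporting them as a clade.
Character 4 (derived state '+') is unique to Taxon 9 (autapomorphy; uninformative for grouping).
Most parsimonious ingroup topology: (((Taxon 4,Taxon 5),Taxon 9),Taxon 1).
Changes per character on this tree: Character 1: 1; Character 2: 1; Character 3: 1; Character 4: 1.
Total = 4.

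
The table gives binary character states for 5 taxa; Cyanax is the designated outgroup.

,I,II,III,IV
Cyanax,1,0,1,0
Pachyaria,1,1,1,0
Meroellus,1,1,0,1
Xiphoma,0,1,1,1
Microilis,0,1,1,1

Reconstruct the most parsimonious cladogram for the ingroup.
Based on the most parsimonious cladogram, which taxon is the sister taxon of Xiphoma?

Microilis

Character polarity is set by the outgroup: the derived state is whichever differs from the outgroup's state, so for I, III the derived state is '0', and for the remaining characters it is '1'.
I (derived state '0') is shared by Microilis and Xiphoma — a synapomorphy uniting that clade.
All ingroup taxa share the derived state '1' for II; it defines the ingroup but does not resolve relationships within it.
III: derived state '0' in Meroellus only — an autapomorphy, so it tells us nothing about relationships among taxa.
Only Meroellus, Microilis, and Xiphoma show the derived state '1' for IV, supporting them as a clade.
Most parsimonious ingroup topology: (Pachyaria,(Meroellus,(Xiphoma,Microilis))).
Xiphoma and Microilis form a cherry on this tree, so they are sister taxa.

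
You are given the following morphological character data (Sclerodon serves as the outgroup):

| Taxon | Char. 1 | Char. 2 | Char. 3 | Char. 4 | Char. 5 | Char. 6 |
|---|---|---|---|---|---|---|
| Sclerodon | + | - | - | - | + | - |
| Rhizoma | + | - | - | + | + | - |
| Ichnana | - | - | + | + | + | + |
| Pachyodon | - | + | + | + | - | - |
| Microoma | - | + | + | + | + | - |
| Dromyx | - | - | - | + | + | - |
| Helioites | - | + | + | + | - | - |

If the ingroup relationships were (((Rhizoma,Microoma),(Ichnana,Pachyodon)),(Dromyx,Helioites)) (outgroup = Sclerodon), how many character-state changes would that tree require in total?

12

Map each character onto (((Rhizoma,Microoma),(Ichnana,Pachyodon)),(Dromyx,Helioites)) (rooted by Sclerodon) and count the minimum state changes it requires (Fitch parsimony):
Char. 1: 2; Char. 2: 3; Char. 3: 3; Char. 4: 1; Char. 5: 2; Char. 6: 1.
Total tree length = 12.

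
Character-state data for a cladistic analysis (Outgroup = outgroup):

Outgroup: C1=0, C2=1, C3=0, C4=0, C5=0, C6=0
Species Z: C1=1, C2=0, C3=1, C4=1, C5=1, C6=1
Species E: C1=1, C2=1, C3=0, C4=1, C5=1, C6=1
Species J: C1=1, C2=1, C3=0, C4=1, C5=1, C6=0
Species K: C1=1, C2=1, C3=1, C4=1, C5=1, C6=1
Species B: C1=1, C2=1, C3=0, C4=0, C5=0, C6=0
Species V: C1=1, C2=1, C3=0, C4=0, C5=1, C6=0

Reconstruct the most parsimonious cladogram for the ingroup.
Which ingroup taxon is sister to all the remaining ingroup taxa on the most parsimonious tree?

Species B

Character polarity is set by the outgroup: the derived state is whichever differs from the outgroup's state, so for C2 the derived state is '0', and for the remaining characters it is '1'.
C1 (derived state '1') is shared by all ingroup taxa — unites the whole ingroup.
C2: derived state '0' in Species Z only — an autapomorphy, so it tells us nothing about relationships among taxa.
C3 (derived state '1') is shared by Species K and Species Z — a synapomorphy uniting that clade.
C4: derived state '1' in Species E, Species J, Species K, and Species Z only — synapomorphy for {Species E, Species J, Species K, Species Z}.
C5: derived state '1' in Species E, Species J, Species K, Species V, and Species Z only — synapomorphy for {Species E, Species J, Species K, Species V, Species Z}.
C6: derived state '1' in Species E, Species K, and Species Z only — synapomorphy for {Species E, Species K, Species Z}.
Most parsimonious ingroup topology: (((((Species Z,Species K),Species E),Species J),Species V),Species B).
Species B is sister to the clade containing all other ingroup taxa, so it is the earliest-diverging (most basal) ingroup lineage.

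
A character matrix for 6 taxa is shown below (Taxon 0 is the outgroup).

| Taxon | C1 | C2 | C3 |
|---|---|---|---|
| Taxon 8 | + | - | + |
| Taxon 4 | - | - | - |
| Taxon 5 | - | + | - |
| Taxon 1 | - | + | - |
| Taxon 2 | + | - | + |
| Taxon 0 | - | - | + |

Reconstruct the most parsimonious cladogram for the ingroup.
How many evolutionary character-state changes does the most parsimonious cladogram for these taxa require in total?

3

Character polarity is set by the outgroup: the derived state is whichever differs from the outgroup's state, so for C3 the derived state is '-', and for the remaining characters it is '+'.
Only Taxon 2 and Taxon 8 show the derived state '+' for C1, supporting them as a clade.
C2 (derived state '+') is shared by Taxon 1 and Taxon 5 — a synapomorphy uniting that clade.
C3 (derived state '-') is shared by Taxon 1, Taxon 4, and Taxon 5 — a synapomorphy uniting that clade.
Most parsimonious ingroup topology: (((Taxon 1,Taxon 5),Taxon 4),(Taxon 2,Taxon 8)).
Changes per character on this tree: C1: 1; C2: 1; C3: 1.
Total = 3.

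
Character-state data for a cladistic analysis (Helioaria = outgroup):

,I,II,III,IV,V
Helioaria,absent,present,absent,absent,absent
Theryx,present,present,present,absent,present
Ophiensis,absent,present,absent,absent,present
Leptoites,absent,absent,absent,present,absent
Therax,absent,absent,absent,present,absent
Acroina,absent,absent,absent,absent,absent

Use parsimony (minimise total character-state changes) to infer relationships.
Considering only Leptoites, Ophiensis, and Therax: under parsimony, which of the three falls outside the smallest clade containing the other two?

Character polarity is set by the outgroup: the derived state is whichever differs from the outgroup's state, so for II the derived state is 'absent', and for the remaining characters it is 'present'.
I (derived state 'present') is unique to Theryx (autapomorphy; uninformative for grouping).
Only Acroina, Leptoites, and Therax show the derived state 'absent' for II, supporting them as a clade.
III: derived state 'present' in Theryx only — an autapomorphy, so it tells us nothing about relationships among taxa.
IV: derived state 'present' in Leptoites and Therax only — synapomorphy for {Leptoites, Therax}.
V (derived state 'present') is shared by Ophiensis and Theryx — a synapomorphy uniting that clade.
Most parsimonious ingroup topology: ((Theryx,Ophiensis),((Leptoites,Therax),Acroina)).
Leptoites and Therax share a more recent common ancestor with each other than either does with Ophiensis, so Ophiensis is the least closely related of the three.

Ophiensis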